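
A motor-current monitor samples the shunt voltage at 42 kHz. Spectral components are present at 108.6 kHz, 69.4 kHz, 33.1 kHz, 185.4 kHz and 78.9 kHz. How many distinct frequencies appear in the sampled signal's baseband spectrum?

fs/2 = 21 kHz.
108.6 kHz mod fs = 24.6 kHz.
24.6 kHz > fs/2 = 21 kHz, folds to fs − 24.6 kHz = 17.4 kHz.
69.4 kHz mod fs = 27.4 kHz.
27.4 kHz > fs/2 = 21 kHz, folds to fs − 27.4 kHz = 14.6 kHz.
33.1 kHz > fs/2 = 21 kHz, folds to fs − 33.1 kHz = 8.9 kHz.
185.4 kHz mod fs = 17.4 kHz.
17.4 kHz ≤ fs/2 = 21 kHz, appears at 17.4 kHz.
78.9 kHz mod fs = 36.9 kHz.
36.9 kHz > fs/2 = 21 kHz, folds to fs − 36.9 kHz = 5.1 kHz.
Distinct values: {5.1 kHz, 8.9 kHz, 14.6 kHz, 17.4 kHz} → 4.

4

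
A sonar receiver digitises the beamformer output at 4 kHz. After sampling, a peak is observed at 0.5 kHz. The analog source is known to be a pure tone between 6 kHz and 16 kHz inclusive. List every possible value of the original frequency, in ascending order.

Frequencies that alias to 0.5 kHz are k·fs ± 0.5 kHz for integer k ≥ 0.
k=0: 0.5 kHz.
k=1: 3.5 kHz, 4.5 kHz.
k=2: 7.5 kHz, 8.5 kHz.
k=3: 11.5 kHz, 12.5 kHz.
k=4: 15.5 kHz, 16.5 kHz.
k=5: 19.5 kHz, 20.5 kHz.
Within [6 kHz, 16 kHz]: 7.5 kHz, 8.5 kHz, 11.5 kHz, 12.5 kHz, 15.5 kHz.

7.5 kHz, 8.5 kHz, 11.5 kHz, 12.5 kHz, 15.5 kHz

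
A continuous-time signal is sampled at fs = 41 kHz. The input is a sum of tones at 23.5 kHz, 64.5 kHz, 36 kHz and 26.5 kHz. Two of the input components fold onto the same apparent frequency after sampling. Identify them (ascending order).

23.5 kHz, 64.5 kHz

fs/2 = 20.5 kHz.
23.5 kHz > fs/2 = 20.5 kHz, folds to fs − 23.5 kHz = 17.5 kHz.
64.5 kHz mod fs = 23.5 kHz.
23.5 kHz > fs/2 = 20.5 kHz, folds to fs − 23.5 kHz = 17.5 kHz.
36 kHz > fs/2 = 20.5 kHz, folds to fs − 36 kHz = 5 kHz.
26.5 kHz > fs/2 = 20.5 kHz, folds to fs − 26.5 kHz = 14.5 kHz.
23.5 kHz and 64.5 kHz both map to 17.5 kHz.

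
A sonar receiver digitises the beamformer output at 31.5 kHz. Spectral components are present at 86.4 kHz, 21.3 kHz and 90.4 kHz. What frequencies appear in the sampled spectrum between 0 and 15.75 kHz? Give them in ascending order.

4.1 kHz, 8.1 kHz, 10.2 kHz

fs/2 = 15.75 kHz.
86.4 kHz mod fs = 23.4 kHz.
23.4 kHz > fs/2 = 15.75 kHz, folds to fs − 23.4 kHz = 8.1 kHz.
21.3 kHz > fs/2 = 15.75 kHz, folds to fs − 21.3 kHz = 10.2 kHz.
90.4 kHz mod fs = 27.4 kHz.
27.4 kHz > fs/2 = 15.75 kHz, folds to fs − 27.4 kHz = 4.1 kHz.
Distinct values: {4.1 kHz, 8.1 kHz, 10.2 kHz}.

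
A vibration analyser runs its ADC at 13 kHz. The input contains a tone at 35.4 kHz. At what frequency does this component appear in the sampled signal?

35.4 kHz mod fs = 9.4 kHz.
9.4 kHz > fs/2 = 6.5 kHz, folds to fs − 9.4 kHz = 3.6 kHz.

3.6 kHz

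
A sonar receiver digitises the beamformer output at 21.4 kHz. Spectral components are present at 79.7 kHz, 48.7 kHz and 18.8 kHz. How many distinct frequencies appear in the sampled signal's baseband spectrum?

fs/2 = 10.7 kHz.
79.7 kHz mod fs = 15.5 kHz.
15.5 kHz > fs/2 = 10.7 kHz, folds to fs − 15.5 kHz = 5.9 kHz.
48.7 kHz mod fs = 5.9 kHz.
5.9 kHz ≤ fs/2 = 10.7 kHz, appears at 5.9 kHz.
18.8 kHz > fs/2 = 10.7 kHz, folds to fs − 18.8 kHz = 2.6 kHz.
Distinct values: {2.6 kHz, 5.9 kHz} → 2.

2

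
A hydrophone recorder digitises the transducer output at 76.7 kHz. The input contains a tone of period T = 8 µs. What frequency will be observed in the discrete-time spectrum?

28.4 kHz

T = 8 µs → f = 1/T = 125 kHz.
125 kHz mod fs = 48.3 kHz.
48.3 kHz > fs/2 = 38.35 kHz, folds to fs − 48.3 kHz = 28.4 kHz.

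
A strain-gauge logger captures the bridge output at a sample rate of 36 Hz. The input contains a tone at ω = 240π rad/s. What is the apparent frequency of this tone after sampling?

12 Hz

ω = 240π rad/s → f = ω/(2π) = 120 Hz.
120 Hz mod fs = 12 Hz.
12 Hz ≤ fs/2 = 18 Hz, appears at 12 Hz.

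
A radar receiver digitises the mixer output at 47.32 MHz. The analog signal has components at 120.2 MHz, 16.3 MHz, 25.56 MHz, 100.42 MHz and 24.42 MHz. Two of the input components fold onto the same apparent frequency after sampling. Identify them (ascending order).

fs/2 = 23.66 MHz.
120.2 MHz mod fs = 25.56 MHz.
25.56 MHz > fs/2 = 23.66 MHz, folds to fs − 25.56 MHz = 21.76 MHz.
16.3 MHz ≤ fs/2 = 23.66 MHz, passes unchanged.
25.56 MHz > fs/2 = 23.66 MHz, folds to fs − 25.56 MHz = 21.76 MHz.
100.42 MHz mod fs = 5.78 MHz.
5.78 MHz ≤ fs/2 = 23.66 MHz, appears at 5.78 MHz.
24.42 MHz > fs/2 = 23.66 MHz, folds to fs − 24.42 MHz = 22.9 MHz.
25.56 MHz and 120.2 MHz both map to 21.76 MHz.

25.56 MHz, 120.2 MHz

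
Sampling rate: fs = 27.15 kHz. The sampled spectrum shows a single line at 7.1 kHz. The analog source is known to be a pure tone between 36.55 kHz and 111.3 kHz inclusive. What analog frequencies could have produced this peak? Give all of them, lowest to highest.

Frequencies that alias to 7.1 kHz are k·fs ± 7.1 kHz for integer k ≥ 0.
k=0: 7.1 kHz.
k=1: 20.05 kHz, 34.25 kHz.
k=2: 47.2 kHz, 61.4 kHz.
k=3: 74.35 kHz, 88.55 kHz.
k=4: 101.5 kHz, 115.7 kHz.
k=5: 128.65 kHz, 142.85 kHz.
Within [36.55 kHz, 111.3 kHz]: 47.2 kHz, 61.4 kHz, 74.35 kHz, 88.55 kHz, 101.5 kHz.

47.2 kHz, 61.4 kHz, 74.35 kHz, 88.55 kHz, 101.5 kHz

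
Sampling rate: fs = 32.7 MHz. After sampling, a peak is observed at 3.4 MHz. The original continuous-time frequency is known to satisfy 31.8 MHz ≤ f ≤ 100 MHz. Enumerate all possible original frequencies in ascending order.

36.1 MHz, 62 MHz, 68.8 MHz, 94.7 MHz

Frequencies that alias to 3.4 MHz are k·fs ± 3.4 MHz for integer k ≥ 0.
k=0: 3.4 MHz.
k=1: 29.3 MHz, 36.1 MHz.
k=2: 62 MHz, 68.8 MHz.
k=3: 94.7 MHz, 101.5 MHz.
k=4: 127.4 MHz, 134.2 MHz.
Within [31.8 MHz, 100 MHz]: 36.1 MHz, 62 MHz, 68.8 MHz, 94.7 MHz.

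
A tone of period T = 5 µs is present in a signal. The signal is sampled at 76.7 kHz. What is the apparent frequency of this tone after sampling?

T = 5 µs → f = 1/T = 200 kHz.
200 kHz mod fs = 46.6 kHz.
46.6 kHz > fs/2 = 38.35 kHz, folds to fs − 46.6 kHz = 30.1 kHz.

30.1 kHz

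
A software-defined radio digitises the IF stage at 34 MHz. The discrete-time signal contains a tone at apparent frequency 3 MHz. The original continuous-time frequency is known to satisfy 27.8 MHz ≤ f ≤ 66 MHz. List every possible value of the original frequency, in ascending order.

Frequencies that alias to 3 MHz are k·fs ± 3 MHz for integer k ≥ 0.
k=0: 3 MHz.
k=1: 31 MHz, 37 MHz.
k=2: 65 MHz, 71 MHz.
k=3: 99 MHz, 105 MHz.
Within [27.8 MHz, 66 MHz]: 31 MHz, 37 MHz, 65 MHz.

31 MHz, 37 MHz, 65 MHz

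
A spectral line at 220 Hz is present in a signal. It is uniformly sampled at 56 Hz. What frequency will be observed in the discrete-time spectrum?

220 Hz mod fs = 52 Hz.
52 Hz > fs/2 = 28 Hz, folds to fs − 52 Hz = 4 Hz.

4 Hz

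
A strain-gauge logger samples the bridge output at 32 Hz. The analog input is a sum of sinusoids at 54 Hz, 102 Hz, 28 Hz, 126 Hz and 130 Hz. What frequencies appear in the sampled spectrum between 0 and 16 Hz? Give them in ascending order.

fs/2 = 16 Hz.
54 Hz mod fs = 22 Hz.
22 Hz > fs/2 = 16 Hz, folds to fs − 22 Hz = 10 Hz.
102 Hz mod fs = 6 Hz.
6 Hz ≤ fs/2 = 16 Hz, appears at 6 Hz.
28 Hz > fs/2 = 16 Hz, folds to fs − 28 Hz = 4 Hz.
126 Hz mod fs = 30 Hz.
30 Hz > fs/2 = 16 Hz, folds to fs − 30 Hz = 2 Hz.
130 Hz mod fs = 2 Hz.
2 Hz ≤ fs/2 = 16 Hz, appears at 2 Hz.
Distinct values: {2 Hz, 4 Hz, 6 Hz, 10 Hz}.

2 Hz, 4 Hz, 6 Hz, 10 Hz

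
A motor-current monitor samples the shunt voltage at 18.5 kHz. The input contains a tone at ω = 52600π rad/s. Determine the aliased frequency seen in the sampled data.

ω = 52600π rad/s → f = ω/(2π) = 26300 Hz = 26.3 kHz.
26.3 kHz mod fs = 7.8 kHz.
7.8 kHz ≤ fs/2 = 9.25 kHz, appears at 7.8 kHz.

7.8 kHz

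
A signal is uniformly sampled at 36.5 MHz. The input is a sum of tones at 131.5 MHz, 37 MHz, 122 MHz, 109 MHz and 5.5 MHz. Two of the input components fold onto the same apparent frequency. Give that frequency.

0.5 MHz

fs/2 = 18.25 MHz.
131.5 MHz mod fs = 22 MHz.
22 MHz > fs/2 = 18.25 MHz, folds to fs − 22 MHz = 14.5 MHz.
37 MHz mod fs = 0.5 MHz.
0.5 MHz ≤ fs/2 = 18.25 MHz, appears at 0.5 MHz.
122 MHz mod fs = 12.5 MHz.
12.5 MHz ≤ fs/2 = 18.25 MHz, appears at 12.5 MHz.
109 MHz mod fs = 36 MHz.
36 MHz > fs/2 = 18.25 MHz, folds to fs − 36 MHz = 0.5 MHz.
5.5 MHz ≤ fs/2 = 18.25 MHz, passes unchanged.
37 MHz and 109 MHz both map to 0.5 MHz.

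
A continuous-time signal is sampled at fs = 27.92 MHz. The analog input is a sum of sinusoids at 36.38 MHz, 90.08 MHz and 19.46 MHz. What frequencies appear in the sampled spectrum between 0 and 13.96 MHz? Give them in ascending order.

fs/2 = 13.96 MHz.
36.38 MHz mod fs = 8.46 MHz.
8.46 MHz ≤ fs/2 = 13.96 MHz, appears at 8.46 MHz.
90.08 MHz mod fs = 6.32 MHz.
6.32 MHz ≤ fs/2 = 13.96 MHz, appears at 6.32 MHz.
19.46 MHz > fs/2 = 13.96 MHz, folds to fs − 19.46 MHz = 8.46 MHz.
Distinct values: {6.32 MHz, 8.46 MHz}.

6.32 MHz, 8.46 MHz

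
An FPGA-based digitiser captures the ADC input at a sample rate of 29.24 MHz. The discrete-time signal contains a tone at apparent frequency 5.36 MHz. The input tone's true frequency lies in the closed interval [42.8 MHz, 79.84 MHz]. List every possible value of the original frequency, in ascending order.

Frequencies that alias to 5.36 MHz are k·fs ± 5.36 MHz for integer k ≥ 0.
k=0: 5.36 MHz.
k=1: 23.88 MHz, 34.6 MHz.
k=2: 53.12 MHz, 63.84 MHz.
k=3: 82.36 MHz, 93.08 MHz.
Within [42.8 MHz, 79.84 MHz]: 53.12 MHz, 63.84 MHz.

53.12 MHz, 63.84 MHz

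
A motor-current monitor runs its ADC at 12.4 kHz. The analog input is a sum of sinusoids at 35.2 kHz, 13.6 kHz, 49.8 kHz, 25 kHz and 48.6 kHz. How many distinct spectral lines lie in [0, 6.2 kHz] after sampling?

fs/2 = 6.2 kHz.
35.2 kHz mod fs = 10.4 kHz.
10.4 kHz > fs/2 = 6.2 kHz, folds to fs − 10.4 kHz = 2 kHz.
13.6 kHz mod fs = 1.2 kHz.
1.2 kHz ≤ fs/2 = 6.2 kHz, appears at 1.2 kHz.
49.8 kHz mod fs = 0.2 kHz.
0.2 kHz ≤ fs/2 = 6.2 kHz, appears at 0.2 kHz.
25 kHz mod fs = 0.2 kHz.
0.2 kHz ≤ fs/2 = 6.2 kHz, appears at 0.2 kHz.
48.6 kHz mod fs = 11.4 kHz.
11.4 kHz > fs/2 = 6.2 kHz, folds to fs − 11.4 kHz = 1 kHz.
Distinct values: {0.2 kHz, 1 kHz, 1.2 kHz, 2 kHz} → 4.

4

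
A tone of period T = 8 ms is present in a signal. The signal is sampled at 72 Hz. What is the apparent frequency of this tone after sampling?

19 Hz

T = 8 ms → f = 1/T = 125 Hz.
125 Hz mod fs = 53 Hz.
53 Hz > fs/2 = 36 Hz, folds to fs − 53 Hz = 19 Hz.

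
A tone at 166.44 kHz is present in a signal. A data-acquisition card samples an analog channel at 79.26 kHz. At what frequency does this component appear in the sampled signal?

166.44 kHz mod fs = 7.92 kHz.
7.92 kHz ≤ fs/2 = 39.63 kHz, appears at 7.92 kHz.

7.92 kHz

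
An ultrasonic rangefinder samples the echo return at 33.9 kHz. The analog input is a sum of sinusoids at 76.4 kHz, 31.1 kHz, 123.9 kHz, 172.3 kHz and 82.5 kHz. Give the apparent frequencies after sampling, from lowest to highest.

fs/2 = 16.95 kHz.
76.4 kHz mod fs = 8.6 kHz.
8.6 kHz ≤ fs/2 = 16.95 kHz, appears at 8.6 kHz.
31.1 kHz > fs/2 = 16.95 kHz, folds to fs − 31.1 kHz = 2.8 kHz.
123.9 kHz mod fs = 22.2 kHz.
22.2 kHz > fs/2 = 16.95 kHz, folds to fs − 22.2 kHz = 11.7 kHz.
172.3 kHz mod fs = 2.8 kHz.
2.8 kHz ≤ fs/2 = 16.95 kHz, appears at 2.8 kHz.
82.5 kHz mod fs = 14.7 kHz.
14.7 kHz ≤ fs/2 = 16.95 kHz, appears at 14.7 kHz.
Distinct values: {2.8 kHz, 8.6 kHz, 11.7 kHz, 14.7 kHz}.

2.8 kHz, 8.6 kHz, 11.7 kHz, 14.7 kHz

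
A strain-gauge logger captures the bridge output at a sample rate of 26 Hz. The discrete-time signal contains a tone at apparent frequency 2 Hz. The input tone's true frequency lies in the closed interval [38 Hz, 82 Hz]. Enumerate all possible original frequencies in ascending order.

Frequencies that alias to 2 Hz are k·fs ± 2 Hz for integer k ≥ 0.
k=0: 2 Hz.
k=1: 24 Hz, 28 Hz.
k=2: 50 Hz, 54 Hz.
k=3: 76 Hz, 80 Hz.
k=4: 102 Hz, 106 Hz.
Within [38 Hz, 82 Hz]: 50 Hz, 54 Hz, 76 Hz, 80 Hz.

50 Hz, 54 Hz, 76 Hz, 80 Hz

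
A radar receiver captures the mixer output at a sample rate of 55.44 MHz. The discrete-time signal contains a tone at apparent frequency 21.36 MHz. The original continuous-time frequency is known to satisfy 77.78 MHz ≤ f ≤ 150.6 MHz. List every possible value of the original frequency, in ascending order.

89.52 MHz, 132.24 MHz, 144.96 MHz

Frequencies that alias to 21.36 MHz are k·fs ± 21.36 MHz for integer k ≥ 0.
k=0: 21.36 MHz.
k=1: 34.08 MHz, 76.8 MHz.
k=2: 89.52 MHz, 132.24 MHz.
k=3: 144.96 MHz, 187.68 MHz.
k=4: 200.4 MHz, 243.12 MHz.
Within [77.78 MHz, 150.6 MHz]: 89.52 MHz, 132.24 MHz, 144.96 MHz.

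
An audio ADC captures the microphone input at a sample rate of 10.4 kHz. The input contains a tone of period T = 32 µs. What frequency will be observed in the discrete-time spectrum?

T = 32 µs → f = 1/T = 31.25 kHz.
31.25 kHz mod fs = 0.05 kHz.
0.05 kHz ≤ fs/2 = 5.2 kHz, appears at 0.05 kHz.

0.05 kHz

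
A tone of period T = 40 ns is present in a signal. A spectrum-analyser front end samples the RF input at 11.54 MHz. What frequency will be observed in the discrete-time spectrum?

1.92 MHz

T = 40 ns → f = 1/T = 25 MHz.
25 MHz mod fs = 1.92 MHz.
1.92 MHz ≤ fs/2 = 5.77 MHz, appears at 1.92 MHz.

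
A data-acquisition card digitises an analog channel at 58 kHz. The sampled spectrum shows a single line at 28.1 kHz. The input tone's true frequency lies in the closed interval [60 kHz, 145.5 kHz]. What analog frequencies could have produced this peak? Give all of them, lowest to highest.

Frequencies that alias to 28.1 kHz are k·fs ± 28.1 kHz for integer k ≥ 0.
k=0: 28.1 kHz.
k=1: 29.9 kHz, 86.1 kHz.
k=2: 87.9 kHz, 144.1 kHz.
k=3: 145.9 kHz, 202.1 kHz.
Within [60 kHz, 145.5 kHz]: 86.1 kHz, 87.9 kHz, 144.1 kHz.

86.1 kHz, 87.9 kHz, 144.1 kHz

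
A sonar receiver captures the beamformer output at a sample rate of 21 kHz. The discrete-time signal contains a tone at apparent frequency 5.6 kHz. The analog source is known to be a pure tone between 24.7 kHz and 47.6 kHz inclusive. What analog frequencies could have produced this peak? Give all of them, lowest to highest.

Frequencies that alias to 5.6 kHz are k·fs ± 5.6 kHz for integer k ≥ 0.
k=0: 5.6 kHz.
k=1: 15.4 kHz, 26.6 kHz.
k=2: 36.4 kHz, 47.6 kHz.
k=3: 57.4 kHz, 68.6 kHz.
Within [24.7 kHz, 47.6 kHz]: 26.6 kHz, 36.4 kHz, 47.6 kHz.

26.6 kHz, 36.4 kHz, 47.6 kHz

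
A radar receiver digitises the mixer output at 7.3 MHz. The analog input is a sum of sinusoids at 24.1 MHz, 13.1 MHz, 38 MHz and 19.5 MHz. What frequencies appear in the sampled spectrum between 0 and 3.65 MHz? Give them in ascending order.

fs/2 = 3.65 MHz.
24.1 MHz mod fs = 2.2 MHz.
2.2 MHz ≤ fs/2 = 3.65 MHz, appears at 2.2 MHz.
13.1 MHz mod fs = 5.8 MHz.
5.8 MHz > fs/2 = 3.65 MHz, folds to fs − 5.8 MHz = 1.5 MHz.
38 MHz mod fs = 1.5 MHz.
1.5 MHz ≤ fs/2 = 3.65 MHz, appears at 1.5 MHz.
19.5 MHz mod fs = 4.9 MHz.
4.9 MHz > fs/2 = 3.65 MHz, folds to fs − 4.9 MHz = 2.4 MHz.
Distinct values: {1.5 MHz, 2.2 MHz, 2.4 MHz}.

1.5 MHz, 2.2 MHz, 2.4 MHz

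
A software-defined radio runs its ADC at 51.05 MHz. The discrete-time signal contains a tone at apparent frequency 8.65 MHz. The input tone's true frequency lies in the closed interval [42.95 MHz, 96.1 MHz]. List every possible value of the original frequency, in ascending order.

Frequencies that alias to 8.65 MHz are k·fs ± 8.65 MHz for integer k ≥ 0.
k=0: 8.65 MHz.
k=1: 42.4 MHz, 59.7 MHz.
k=2: 93.45 MHz, 110.75 MHz.
k=3: 144.5 MHz, 161.8 MHz.
Within [42.95 MHz, 96.1 MHz]: 59.7 MHz, 93.45 MHz.

59.7 MHz, 93.45 MHz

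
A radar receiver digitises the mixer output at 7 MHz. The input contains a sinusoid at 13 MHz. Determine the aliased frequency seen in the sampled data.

1 MHz

13 MHz mod fs = 6 MHz.
6 MHz > fs/2 = 3.5 MHz, folds to fs − 6 MHz = 1 MHz.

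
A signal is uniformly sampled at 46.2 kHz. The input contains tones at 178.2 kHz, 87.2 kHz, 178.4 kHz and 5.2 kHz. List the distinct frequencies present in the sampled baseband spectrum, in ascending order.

fs/2 = 23.1 kHz.
178.2 kHz mod fs = 39.6 kHz.
39.6 kHz > fs/2 = 23.1 kHz, folds to fs − 39.6 kHz = 6.6 kHz.
87.2 kHz mod fs = 41 kHz.
41 kHz > fs/2 = 23.1 kHz, folds to fs − 41 kHz = 5.2 kHz.
178.4 kHz mod fs = 39.8 kHz.
39.8 kHz > fs/2 = 23.1 kHz, folds to fs − 39.8 kHz = 6.4 kHz.
5.2 kHz ≤ fs/2 = 23.1 kHz, passes unchanged.
Distinct values: {5.2 kHz, 6.4 kHz, 6.6 kHz}.

5.2 kHz, 6.4 kHz, 6.6 kHz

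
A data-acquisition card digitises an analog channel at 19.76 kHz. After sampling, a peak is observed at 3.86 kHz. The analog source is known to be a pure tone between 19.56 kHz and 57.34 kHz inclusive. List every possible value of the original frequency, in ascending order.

Frequencies that alias to 3.86 kHz are k·fs ± 3.86 kHz for integer k ≥ 0.
k=0: 3.86 kHz.
k=1: 15.9 kHz, 23.62 kHz.
k=2: 35.66 kHz, 43.38 kHz.
k=3: 55.42 kHz, 63.14 kHz.
k=4: 75.18 kHz, 82.9 kHz.
Within [19.56 kHz, 57.34 kHz]: 23.62 kHz, 35.66 kHz, 43.38 kHz, 55.42 kHz.

23.62 kHz, 35.66 kHz, 43.38 kHz, 55.42 kHz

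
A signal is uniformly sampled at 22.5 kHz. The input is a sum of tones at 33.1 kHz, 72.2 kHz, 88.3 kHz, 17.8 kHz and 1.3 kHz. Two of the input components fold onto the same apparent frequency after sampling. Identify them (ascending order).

fs/2 = 11.25 kHz.
33.1 kHz mod fs = 10.6 kHz.
10.6 kHz ≤ fs/2 = 11.25 kHz, appears at 10.6 kHz.
72.2 kHz mod fs = 4.7 kHz.
4.7 kHz ≤ fs/2 = 11.25 kHz, appears at 4.7 kHz.
88.3 kHz mod fs = 20.8 kHz.
20.8 kHz > fs/2 = 11.25 kHz, folds to fs − 20.8 kHz = 1.7 kHz.
17.8 kHz > fs/2 = 11.25 kHz, folds to fs − 17.8 kHz = 4.7 kHz.
1.3 kHz ≤ fs/2 = 11.25 kHz, passes unchanged.
17.8 kHz and 72.2 kHz both map to 4.7 kHz.

17.8 kHz, 72.2 kHz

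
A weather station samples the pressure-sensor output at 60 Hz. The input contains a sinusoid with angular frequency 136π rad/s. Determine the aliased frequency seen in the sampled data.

ω = 136π rad/s → f = ω/(2π) = 68 Hz.
68 Hz mod fs = 8 Hz.
8 Hz ≤ fs/2 = 30 Hz, appears at 8 Hz.

8 Hz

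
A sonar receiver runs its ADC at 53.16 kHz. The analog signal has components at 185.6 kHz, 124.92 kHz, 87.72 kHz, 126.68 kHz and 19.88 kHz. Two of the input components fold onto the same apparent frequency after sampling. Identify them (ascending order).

87.72 kHz, 124.92 kHz

fs/2 = 26.58 kHz.
185.6 kHz mod fs = 26.12 kHz.
26.12 kHz ≤ fs/2 = 26.58 kHz, appears at 26.12 kHz.
124.92 kHz mod fs = 18.6 kHz.
18.6 kHz ≤ fs/2 = 26.58 kHz, appears at 18.6 kHz.
87.72 kHz mod fs = 34.56 kHz.
34.56 kHz > fs/2 = 26.58 kHz, folds to fs − 34.56 kHz = 18.6 kHz.
126.68 kHz mod fs = 20.36 kHz.
20.36 kHz ≤ fs/2 = 26.58 kHz, appears at 20.36 kHz.
19.88 kHz ≤ fs/2 = 26.58 kHz, passes unchanged.
87.72 kHz and 124.92 kHz both map to 18.6 kHz.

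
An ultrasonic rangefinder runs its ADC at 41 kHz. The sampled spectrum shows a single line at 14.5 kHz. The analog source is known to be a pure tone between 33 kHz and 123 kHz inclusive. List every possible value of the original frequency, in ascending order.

Frequencies that alias to 14.5 kHz are k·fs ± 14.5 kHz for integer k ≥ 0.
k=0: 14.5 kHz.
k=1: 26.5 kHz, 55.5 kHz.
k=2: 67.5 kHz, 96.5 kHz.
k=3: 108.5 kHz, 137.5 kHz.
k=4: 149.5 kHz, 178.5 kHz.
Within [33 kHz, 123 kHz]: 55.5 kHz, 67.5 kHz, 96.5 kHz, 108.5 kHz.

55.5 kHz, 67.5 kHz, 96.5 kHz, 108.5 kHz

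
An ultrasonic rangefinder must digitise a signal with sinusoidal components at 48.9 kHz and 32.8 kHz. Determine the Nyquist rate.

Highest-frequency component: 48.9 kHz.
Nyquist rate = 2 × 48.9 kHz = 97.8 kHz.

97.8 kHz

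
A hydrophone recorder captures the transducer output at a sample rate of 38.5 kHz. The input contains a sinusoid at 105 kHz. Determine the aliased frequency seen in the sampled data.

105 kHz mod fs = 28 kHz.
28 kHz > fs/2 = 19.25 kHz, folds to fs − 28 kHz = 10.5 kHz.

10.5 kHz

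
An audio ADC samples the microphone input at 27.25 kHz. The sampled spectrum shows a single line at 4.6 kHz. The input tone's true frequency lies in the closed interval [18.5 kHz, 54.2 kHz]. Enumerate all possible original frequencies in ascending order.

Frequencies that alias to 4.6 kHz are k·fs ± 4.6 kHz for integer k ≥ 0.
k=0: 4.6 kHz.
k=1: 22.65 kHz, 31.85 kHz.
k=2: 49.9 kHz, 59.1 kHz.
k=3: 77.15 kHz, 86.35 kHz.
Within [18.5 kHz, 54.2 kHz]: 22.65 kHz, 31.85 kHz, 49.9 kHz.

22.65 kHz, 31.85 kHz, 49.9 kHz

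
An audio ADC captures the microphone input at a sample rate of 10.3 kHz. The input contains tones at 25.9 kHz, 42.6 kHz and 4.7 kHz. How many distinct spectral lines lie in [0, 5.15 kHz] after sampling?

fs/2 = 5.15 kHz.
25.9 kHz mod fs = 5.3 kHz.
5.3 kHz > fs/2 = 5.15 kHz, folds to fs − 5.3 kHz = 5 kHz.
42.6 kHz mod fs = 1.4 kHz.
1.4 kHz ≤ fs/2 = 5.15 kHz, appears at 1.4 kHz.
4.7 kHz ≤ fs/2 = 5.15 kHz, passes unchanged.
Distinct values: {1.4 kHz, 4.7 kHz, 5 kHz} → 3.

3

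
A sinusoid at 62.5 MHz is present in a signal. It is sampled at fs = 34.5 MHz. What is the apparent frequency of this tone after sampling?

6.5 MHz

62.5 MHz mod fs = 28 MHz.
28 MHz > fs/2 = 17.25 MHz, folds to fs − 28 MHz = 6.5 MHz.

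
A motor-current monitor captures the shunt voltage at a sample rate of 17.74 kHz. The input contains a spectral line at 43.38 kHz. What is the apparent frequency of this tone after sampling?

7.9 kHz

43.38 kHz mod fs = 7.9 kHz.
7.9 kHz ≤ fs/2 = 8.87 kHz, appears at 7.9 kHz.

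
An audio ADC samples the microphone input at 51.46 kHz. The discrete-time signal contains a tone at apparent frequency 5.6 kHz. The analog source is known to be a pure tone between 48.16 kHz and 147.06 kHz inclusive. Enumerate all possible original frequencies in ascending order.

57.06 kHz, 97.32 kHz, 108.52 kHz

Frequencies that alias to 5.6 kHz are k·fs ± 5.6 kHz for integer k ≥ 0.
k=0: 5.6 kHz.
k=1: 45.86 kHz, 57.06 kHz.
k=2: 97.32 kHz, 108.52 kHz.
k=3: 148.78 kHz, 159.98 kHz.
Within [48.16 kHz, 147.06 kHz]: 57.06 kHz, 97.32 kHz, 108.52 kHz.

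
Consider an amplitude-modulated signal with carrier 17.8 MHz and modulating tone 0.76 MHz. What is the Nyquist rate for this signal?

37.12 MHz

AM sidebands sit at fc ± fm = 17.04 MHz and 18.56 MHz.
Highest-frequency component: 18.56 MHz.
Nyquist rate = 2 × 18.56 MHz = 37.12 MHz.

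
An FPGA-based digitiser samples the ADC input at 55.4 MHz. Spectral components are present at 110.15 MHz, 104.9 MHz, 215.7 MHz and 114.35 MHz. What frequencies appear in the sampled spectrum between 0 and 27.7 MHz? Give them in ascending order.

0.65 MHz, 3.55 MHz, 5.9 MHz

fs/2 = 27.7 MHz.
110.15 MHz mod fs = 54.75 MHz.
54.75 MHz > fs/2 = 27.7 MHz, folds to fs − 54.75 MHz = 0.65 MHz.
104.9 MHz mod fs = 49.5 MHz.
49.5 MHz > fs/2 = 27.7 MHz, folds to fs − 49.5 MHz = 5.9 MHz.
215.7 MHz mod fs = 49.5 MHz.
49.5 MHz > fs/2 = 27.7 MHz, folds to fs − 49.5 MHz = 5.9 MHz.
114.35 MHz mod fs = 3.55 MHz.
3.55 MHz ≤ fs/2 = 27.7 MHz, appears at 3.55 MHz.
Distinct values: {0.65 MHz, 3.55 MHz, 5.9 MHz}.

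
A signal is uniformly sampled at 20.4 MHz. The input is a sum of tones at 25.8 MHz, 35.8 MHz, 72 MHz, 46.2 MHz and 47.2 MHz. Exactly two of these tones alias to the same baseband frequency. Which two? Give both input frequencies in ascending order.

25.8 MHz, 46.2 MHz

fs/2 = 10.2 MHz.
25.8 MHz mod fs = 5.4 MHz.
5.4 MHz ≤ fs/2 = 10.2 MHz, appears at 5.4 MHz.
35.8 MHz mod fs = 15.4 MHz.
15.4 MHz > fs/2 = 10.2 MHz, folds to fs − 15.4 MHz = 5 MHz.
72 MHz mod fs = 10.8 MHz.
10.8 MHz > fs/2 = 10.2 MHz, folds to fs − 10.8 MHz = 9.6 MHz.
46.2 MHz mod fs = 5.4 MHz.
5.4 MHz ≤ fs/2 = 10.2 MHz, appears at 5.4 MHz.
47.2 MHz mod fs = 6.4 MHz.
6.4 MHz ≤ fs/2 = 10.2 MHz, appears at 6.4 MHz.
25.8 MHz and 46.2 MHz both map to 5.4 MHz.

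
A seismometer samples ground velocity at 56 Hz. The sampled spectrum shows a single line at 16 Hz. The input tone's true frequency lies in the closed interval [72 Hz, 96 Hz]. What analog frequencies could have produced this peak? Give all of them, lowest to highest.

Frequencies that alias to 16 Hz are k·fs ± 16 Hz for integer k ≥ 0.
k=0: 16 Hz.
k=1: 40 Hz, 72 Hz.
k=2: 96 Hz, 128 Hz.
k=3: 152 Hz, 184 Hz.
Within [72 Hz, 96 Hz]: 72 Hz, 96 Hz.

72 Hz, 96 Hz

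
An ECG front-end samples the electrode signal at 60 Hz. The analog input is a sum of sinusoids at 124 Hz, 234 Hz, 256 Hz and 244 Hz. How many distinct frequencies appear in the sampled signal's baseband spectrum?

fs/2 = 30 Hz.
124 Hz mod fs = 4 Hz.
4 Hz ≤ fs/2 = 30 Hz, appears at 4 Hz.
234 Hz mod fs = 54 Hz.
54 Hz > fs/2 = 30 Hz, folds to fs − 54 Hz = 6 Hz.
256 Hz mod fs = 16 Hz.
16 Hz ≤ fs/2 = 30 Hz, appears at 16 Hz.
244 Hz mod fs = 4 Hz.
4 Hz ≤ fs/2 = 30 Hz, appears at 4 Hz.
Distinct values: {4 Hz, 6 Hz, 16 Hz} → 3.

3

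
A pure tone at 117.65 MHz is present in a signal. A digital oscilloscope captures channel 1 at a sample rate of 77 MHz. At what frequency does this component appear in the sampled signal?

36.35 MHz

117.65 MHz mod fs = 40.65 MHz.
40.65 MHz > fs/2 = 38.5 MHz, folds to fs − 40.65 MHz = 36.35 MHz.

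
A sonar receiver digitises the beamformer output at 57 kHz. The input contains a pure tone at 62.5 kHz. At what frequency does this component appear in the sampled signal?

5.5 kHz

62.5 kHz mod fs = 5.5 kHz.
5.5 kHz ≤ fs/2 = 28.5 kHz, appears at 5.5 kHz.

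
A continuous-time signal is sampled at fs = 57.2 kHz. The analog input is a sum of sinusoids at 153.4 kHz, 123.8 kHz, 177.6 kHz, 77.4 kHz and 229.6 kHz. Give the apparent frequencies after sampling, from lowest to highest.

fs/2 = 28.6 kHz.
153.4 kHz mod fs = 39 kHz.
39 kHz > fs/2 = 28.6 kHz, folds to fs − 39 kHz = 18.2 kHz.
123.8 kHz mod fs = 9.4 kHz.
9.4 kHz ≤ fs/2 = 28.6 kHz, appears at 9.4 kHz.
177.6 kHz mod fs = 6 kHz.
6 kHz ≤ fs/2 = 28.6 kHz, appears at 6 kHz.
77.4 kHz mod fs = 20.2 kHz.
20.2 kHz ≤ fs/2 = 28.6 kHz, appears at 20.2 kHz.
229.6 kHz mod fs = 0.8 kHz.
0.8 kHz ≤ fs/2 = 28.6 kHz, appears at 0.8 kHz.
Distinct values: {0.8 kHz, 6 kHz, 9.4 kHz, 18.2 kHz, 20.2 kHz}.

0.8 kHz, 6 kHz, 9.4 kHz, 18.2 kHz, 20.2 kHz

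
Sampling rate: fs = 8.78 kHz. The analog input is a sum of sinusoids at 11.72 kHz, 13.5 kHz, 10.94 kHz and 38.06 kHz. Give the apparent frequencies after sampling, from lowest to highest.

fs/2 = 4.39 kHz.
11.72 kHz mod fs = 2.94 kHz.
2.94 kHz ≤ fs/2 = 4.39 kHz, appears at 2.94 kHz.
13.5 kHz mod fs = 4.72 kHz.
4.72 kHz > fs/2 = 4.39 kHz, folds to fs − 4.72 kHz = 4.06 kHz.
10.94 kHz mod fs = 2.16 kHz.
2.16 kHz ≤ fs/2 = 4.39 kHz, appears at 2.16 kHz.
38.06 kHz mod fs = 2.94 kHz.
2.94 kHz ≤ fs/2 = 4.39 kHz, appears at 2.94 kHz.
Distinct values: {2.16 kHz, 2.94 kHz, 4.06 kHz}.

2.16 kHz, 2.94 kHz, 4.06 kHz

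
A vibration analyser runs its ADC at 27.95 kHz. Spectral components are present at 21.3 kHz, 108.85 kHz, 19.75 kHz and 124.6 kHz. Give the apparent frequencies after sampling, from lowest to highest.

2.95 kHz, 6.65 kHz, 8.2 kHz, 12.8 kHz

fs/2 = 13.975 kHz.
21.3 kHz > fs/2 = 13.975 kHz, folds to fs − 21.3 kHz = 6.65 kHz.
108.85 kHz mod fs = 25 kHz.
25 kHz > fs/2 = 13.975 kHz, folds to fs − 25 kHz = 2.95 kHz.
19.75 kHz > fs/2 = 13.975 kHz, folds to fs − 19.75 kHz = 8.2 kHz.
124.6 kHz mod fs = 12.8 kHz.
12.8 kHz ≤ fs/2 = 13.975 kHz, appears at 12.8 kHz.
Distinct values: {2.95 kHz, 6.65 kHz, 8.2 kHz, 12.8 kHz}.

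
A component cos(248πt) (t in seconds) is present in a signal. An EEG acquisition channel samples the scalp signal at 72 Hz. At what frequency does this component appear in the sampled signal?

ω = 248π rad/s → f = ω/(2π) = 124 Hz.
124 Hz mod fs = 52 Hz.
52 Hz > fs/2 = 36 Hz, folds to fs − 52 Hz = 20 Hz.

20 Hz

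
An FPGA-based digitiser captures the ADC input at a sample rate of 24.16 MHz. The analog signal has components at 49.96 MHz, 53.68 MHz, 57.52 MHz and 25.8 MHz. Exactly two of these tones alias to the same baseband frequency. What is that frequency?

1.64 MHz

fs/2 = 12.08 MHz.
49.96 MHz mod fs = 1.64 MHz.
1.64 MHz ≤ fs/2 = 12.08 MHz, appears at 1.64 MHz.
53.68 MHz mod fs = 5.36 MHz.
5.36 MHz ≤ fs/2 = 12.08 MHz, appears at 5.36 MHz.
57.52 MHz mod fs = 9.2 MHz.
9.2 MHz ≤ fs/2 = 12.08 MHz, appears at 9.2 MHz.
25.8 MHz mod fs = 1.64 MHz.
1.64 MHz ≤ fs/2 = 12.08 MHz, appears at 1.64 MHz.
25.8 MHz and 49.96 MHz both map to 1.64 MHz.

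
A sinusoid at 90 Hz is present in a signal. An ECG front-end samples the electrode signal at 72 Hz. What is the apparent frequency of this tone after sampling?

18 Hz

90 Hz mod fs = 18 Hz.
18 Hz ≤ fs/2 = 36 Hz, appears at 18 Hz.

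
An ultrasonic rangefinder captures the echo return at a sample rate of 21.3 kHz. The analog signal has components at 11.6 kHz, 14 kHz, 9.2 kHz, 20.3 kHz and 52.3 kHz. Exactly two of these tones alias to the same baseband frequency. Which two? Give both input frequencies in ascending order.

fs/2 = 10.65 kHz.
11.6 kHz > fs/2 = 10.65 kHz, folds to fs − 11.6 kHz = 9.7 kHz.
14 kHz > fs/2 = 10.65 kHz, folds to fs − 14 kHz = 7.3 kHz.
9.2 kHz ≤ fs/2 = 10.65 kHz, passes unchanged.
20.3 kHz > fs/2 = 10.65 kHz, folds to fs − 20.3 kHz = 1 kHz.
52.3 kHz mod fs = 9.7 kHz.
9.7 kHz ≤ fs/2 = 10.65 kHz, appears at 9.7 kHz.
11.6 kHz and 52.3 kHz both map to 9.7 kHz.

11.6 kHz, 52.3 kHz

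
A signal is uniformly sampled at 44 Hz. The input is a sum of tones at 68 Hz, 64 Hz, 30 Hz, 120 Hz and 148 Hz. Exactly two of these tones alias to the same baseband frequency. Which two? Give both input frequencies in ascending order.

fs/2 = 22 Hz.
68 Hz mod fs = 24 Hz.
24 Hz > fs/2 = 22 Hz, folds to fs − 24 Hz = 20 Hz.
64 Hz mod fs = 20 Hz.
20 Hz ≤ fs/2 = 22 Hz, appears at 20 Hz.
30 Hz > fs/2 = 22 Hz, folds to fs − 30 Hz = 14 Hz.
120 Hz mod fs = 32 Hz.
32 Hz > fs/2 = 22 Hz, folds to fs − 32 Hz = 12 Hz.
148 Hz mod fs = 16 Hz.
16 Hz ≤ fs/2 = 22 Hz, appears at 16 Hz.
64 Hz and 68 Hz both map to 20 Hz.

64 Hz, 68 Hz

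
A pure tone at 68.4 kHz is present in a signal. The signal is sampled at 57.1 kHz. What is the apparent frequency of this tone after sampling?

11.3 kHz

68.4 kHz mod fs = 11.3 kHz.
11.3 kHz ≤ fs/2 = 28.55 kHz, appears at 11.3 kHz.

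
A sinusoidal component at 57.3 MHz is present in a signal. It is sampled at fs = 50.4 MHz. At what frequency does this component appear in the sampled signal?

57.3 MHz mod fs = 6.9 MHz.
6.9 MHz ≤ fs/2 = 25.2 MHz, appears at 6.9 MHz.

6.9 MHz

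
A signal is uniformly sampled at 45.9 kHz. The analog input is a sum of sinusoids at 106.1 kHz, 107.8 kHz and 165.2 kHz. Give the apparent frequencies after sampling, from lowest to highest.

fs/2 = 22.95 kHz.
106.1 kHz mod fs = 14.3 kHz.
14.3 kHz ≤ fs/2 = 22.95 kHz, appears at 14.3 kHz.
107.8 kHz mod fs = 16 kHz.
16 kHz ≤ fs/2 = 22.95 kHz, appears at 16 kHz.
165.2 kHz mod fs = 27.5 kHz.
27.5 kHz > fs/2 = 22.95 kHz, folds to fs − 27.5 kHz = 18.4 kHz.
Distinct values: {14.3 kHz, 16 kHz, 18.4 kHz}.

14.3 kHz, 16 kHz, 18.4 kHz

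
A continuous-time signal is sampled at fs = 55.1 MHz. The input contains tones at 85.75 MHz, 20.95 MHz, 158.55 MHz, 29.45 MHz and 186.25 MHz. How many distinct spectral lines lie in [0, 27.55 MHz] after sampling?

4

fs/2 = 27.55 MHz.
85.75 MHz mod fs = 30.65 MHz.
30.65 MHz > fs/2 = 27.55 MHz, folds to fs − 30.65 MHz = 24.45 MHz.
20.95 MHz ≤ fs/2 = 27.55 MHz, passes unchanged.
158.55 MHz mod fs = 48.35 MHz.
48.35 MHz > fs/2 = 27.55 MHz, folds to fs − 48.35 MHz = 6.75 MHz.
29.45 MHz > fs/2 = 27.55 MHz, folds to fs − 29.45 MHz = 25.65 MHz.
186.25 MHz mod fs = 20.95 MHz.
20.95 MHz ≤ fs/2 = 27.55 MHz, appears at 20.95 MHz.
Distinct values: {6.75 MHz, 20.95 MHz, 24.45 MHz, 25.65 MHz} → 4.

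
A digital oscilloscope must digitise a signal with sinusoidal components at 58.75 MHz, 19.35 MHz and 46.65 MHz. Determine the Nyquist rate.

Highest-frequency component: 58.75 MHz.
Nyquist rate = 2 × 58.75 MHz = 117.5 MHz.

117.5 MHz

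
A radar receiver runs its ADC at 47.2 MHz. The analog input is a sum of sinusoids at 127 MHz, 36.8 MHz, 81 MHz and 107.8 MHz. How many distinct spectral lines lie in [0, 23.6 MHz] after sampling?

3

fs/2 = 23.6 MHz.
127 MHz mod fs = 32.6 MHz.
32.6 MHz > fs/2 = 23.6 MHz, folds to fs − 32.6 MHz = 14.6 MHz.
36.8 MHz > fs/2 = 23.6 MHz, folds to fs − 36.8 MHz = 10.4 MHz.
81 MHz mod fs = 33.8 MHz.
33.8 MHz > fs/2 = 23.6 MHz, folds to fs − 33.8 MHz = 13.4 MHz.
107.8 MHz mod fs = 13.4 MHz.
13.4 MHz ≤ fs/2 = 23.6 MHz, appears at 13.4 MHz.
Distinct values: {10.4 MHz, 13.4 MHz, 14.6 MHz} → 3.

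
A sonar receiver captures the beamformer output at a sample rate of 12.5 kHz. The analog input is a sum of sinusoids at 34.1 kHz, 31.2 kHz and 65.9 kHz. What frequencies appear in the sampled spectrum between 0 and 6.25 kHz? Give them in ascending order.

fs/2 = 6.25 kHz.
34.1 kHz mod fs = 9.1 kHz.
9.1 kHz > fs/2 = 6.25 kHz, folds to fs − 9.1 kHz = 3.4 kHz.
31.2 kHz mod fs = 6.2 kHz.
6.2 kHz ≤ fs/2 = 6.25 kHz, appears at 6.2 kHz.
65.9 kHz mod fs = 3.4 kHz.
3.4 kHz ≤ fs/2 = 6.25 kHz, appears at 3.4 kHz.
Distinct values: {3.4 kHz, 6.2 kHz}.

3.4 kHz, 6.2 kHz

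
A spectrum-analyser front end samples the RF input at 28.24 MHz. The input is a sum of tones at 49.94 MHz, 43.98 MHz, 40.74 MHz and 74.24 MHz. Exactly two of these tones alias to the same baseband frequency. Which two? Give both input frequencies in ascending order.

fs/2 = 14.12 MHz.
49.94 MHz mod fs = 21.7 MHz.
21.7 MHz > fs/2 = 14.12 MHz, folds to fs − 21.7 MHz = 6.54 MHz.
43.98 MHz mod fs = 15.74 MHz.
15.74 MHz > fs/2 = 14.12 MHz, folds to fs − 15.74 MHz = 12.5 MHz.
40.74 MHz mod fs = 12.5 MHz.
12.5 MHz ≤ fs/2 = 14.12 MHz, appears at 12.5 MHz.
74.24 MHz mod fs = 17.76 MHz.
17.76 MHz > fs/2 = 14.12 MHz, folds to fs − 17.76 MHz = 10.48 MHz.
40.74 MHz and 43.98 MHz both map to 12.5 MHz.

40.74 MHz, 43.98 MHz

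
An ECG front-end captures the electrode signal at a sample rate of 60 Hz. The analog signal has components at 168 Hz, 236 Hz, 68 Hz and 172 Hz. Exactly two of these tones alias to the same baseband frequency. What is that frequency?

fs/2 = 30 Hz.
168 Hz mod fs = 48 Hz.
48 Hz > fs/2 = 30 Hz, folds to fs − 48 Hz = 12 Hz.
236 Hz mod fs = 56 Hz.
56 Hz > fs/2 = 30 Hz, folds to fs − 56 Hz = 4 Hz.
68 Hz mod fs = 8 Hz.
8 Hz ≤ fs/2 = 30 Hz, appears at 8 Hz.
172 Hz mod fs = 52 Hz.
52 Hz > fs/2 = 30 Hz, folds to fs − 52 Hz = 8 Hz.
68 Hz and 172 Hz both map to 8 Hz.

8 Hz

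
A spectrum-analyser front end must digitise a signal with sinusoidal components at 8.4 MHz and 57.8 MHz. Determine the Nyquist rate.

Highest-frequency component: 57.8 MHz.
Nyquist rate = 2 × 57.8 MHz = 115.6 MHz.

115.6 MHz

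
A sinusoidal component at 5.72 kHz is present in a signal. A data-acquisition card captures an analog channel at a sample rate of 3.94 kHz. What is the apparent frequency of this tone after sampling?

5.72 kHz mod fs = 1.78 kHz.
1.78 kHz ≤ fs/2 = 1.97 kHz, appears at 1.78 kHz.

1.78 kHz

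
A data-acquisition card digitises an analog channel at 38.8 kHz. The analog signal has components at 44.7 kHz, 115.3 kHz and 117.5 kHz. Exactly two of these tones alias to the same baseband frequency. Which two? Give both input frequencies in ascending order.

115.3 kHz, 117.5 kHz

fs/2 = 19.4 kHz.
44.7 kHz mod fs = 5.9 kHz.
5.9 kHz ≤ fs/2 = 19.4 kHz, appears at 5.9 kHz.
115.3 kHz mod fs = 37.7 kHz.
37.7 kHz > fs/2 = 19.4 kHz, folds to fs − 37.7 kHz = 1.1 kHz.
117.5 kHz mod fs = 1.1 kHz.
1.1 kHz ≤ fs/2 = 19.4 kHz, appears at 1.1 kHz.
115.3 kHz and 117.5 kHz both map to 1.1 kHz.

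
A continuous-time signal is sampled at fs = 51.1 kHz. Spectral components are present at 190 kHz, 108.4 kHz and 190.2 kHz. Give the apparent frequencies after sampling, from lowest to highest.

6.2 kHz, 14.2 kHz, 14.4 kHz

fs/2 = 25.55 kHz.
190 kHz mod fs = 36.7 kHz.
36.7 kHz > fs/2 = 25.55 kHz, folds to fs − 36.7 kHz = 14.4 kHz.
108.4 kHz mod fs = 6.2 kHz.
6.2 kHz ≤ fs/2 = 25.55 kHz, appears at 6.2 kHz.
190.2 kHz mod fs = 36.9 kHz.
36.9 kHz > fs/2 = 25.55 kHz, folds to fs − 36.9 kHz = 14.2 kHz.
Distinct values: {6.2 kHz, 14.2 kHz, 14.4 kHz}.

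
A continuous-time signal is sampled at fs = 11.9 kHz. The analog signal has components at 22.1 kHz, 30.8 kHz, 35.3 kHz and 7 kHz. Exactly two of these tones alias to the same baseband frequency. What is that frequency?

fs/2 = 5.95 kHz.
22.1 kHz mod fs = 10.2 kHz.
10.2 kHz > fs/2 = 5.95 kHz, folds to fs − 10.2 kHz = 1.7 kHz.
30.8 kHz mod fs = 7 kHz.
7 kHz > fs/2 = 5.95 kHz, folds to fs − 7 kHz = 4.9 kHz.
35.3 kHz mod fs = 11.5 kHz.
11.5 kHz > fs/2 = 5.95 kHz, folds to fs − 11.5 kHz = 0.4 kHz.
7 kHz > fs/2 = 5.95 kHz, folds to fs − 7 kHz = 4.9 kHz.
7 kHz and 30.8 kHz both map to 4.9 kHz.

4.9 kHz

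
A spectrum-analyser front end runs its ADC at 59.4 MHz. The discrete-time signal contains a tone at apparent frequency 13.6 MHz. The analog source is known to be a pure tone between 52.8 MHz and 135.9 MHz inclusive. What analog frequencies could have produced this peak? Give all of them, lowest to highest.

73 MHz, 105.2 MHz, 132.4 MHz

Frequencies that alias to 13.6 MHz are k·fs ± 13.6 MHz for integer k ≥ 0.
k=0: 13.6 MHz.
k=1: 45.8 MHz, 73 MHz.
k=2: 105.2 MHz, 132.4 MHz.
k=3: 164.6 MHz, 191.8 MHz.
Within [52.8 MHz, 135.9 MHz]: 73 MHz, 105.2 MHz, 132.4 MHz.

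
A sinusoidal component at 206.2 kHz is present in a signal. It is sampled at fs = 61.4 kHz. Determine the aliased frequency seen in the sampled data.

22 kHz

206.2 kHz mod fs = 22 kHz.
22 kHz ≤ fs/2 = 30.7 kHz, appears at 22 kHz.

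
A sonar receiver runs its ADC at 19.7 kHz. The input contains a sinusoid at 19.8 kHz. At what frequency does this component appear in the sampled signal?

19.8 kHz mod fs = 0.1 kHz.
0.1 kHz ≤ fs/2 = 9.85 kHz, appears at 0.1 kHz.

0.1 kHz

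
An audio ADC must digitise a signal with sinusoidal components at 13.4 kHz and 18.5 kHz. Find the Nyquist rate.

37 kHz

Highest-frequency component: 18.5 kHz.
Nyquist rate = 2 × 18.5 kHz = 37 kHz.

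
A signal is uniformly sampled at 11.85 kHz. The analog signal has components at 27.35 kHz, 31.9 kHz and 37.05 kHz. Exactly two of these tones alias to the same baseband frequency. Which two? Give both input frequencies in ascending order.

fs/2 = 5.925 kHz.
27.35 kHz mod fs = 3.65 kHz.
3.65 kHz ≤ fs/2 = 5.925 kHz, appears at 3.65 kHz.
31.9 kHz mod fs = 8.2 kHz.
8.2 kHz > fs/2 = 5.925 kHz, folds to fs − 8.2 kHz = 3.65 kHz.
37.05 kHz mod fs = 1.5 kHz.
1.5 kHz ≤ fs/2 = 5.925 kHz, appears at 1.5 kHz.
27.35 kHz and 31.9 kHz both map to 3.65 kHz.

27.35 kHz, 31.9 kHz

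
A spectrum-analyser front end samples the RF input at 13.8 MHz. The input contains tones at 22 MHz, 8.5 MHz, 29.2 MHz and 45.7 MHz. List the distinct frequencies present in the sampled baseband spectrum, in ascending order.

1.6 MHz, 4.3 MHz, 5.3 MHz, 5.6 MHz

fs/2 = 6.9 MHz.
22 MHz mod fs = 8.2 MHz.
8.2 MHz > fs/2 = 6.9 MHz, folds to fs − 8.2 MHz = 5.6 MHz.
8.5 MHz > fs/2 = 6.9 MHz, folds to fs − 8.5 MHz = 5.3 MHz.
29.2 MHz mod fs = 1.6 MHz.
1.6 MHz ≤ fs/2 = 6.9 MHz, appears at 1.6 MHz.
45.7 MHz mod fs = 4.3 MHz.
4.3 MHz ≤ fs/2 = 6.9 MHz, appears at 4.3 MHz.
Distinct values: {1.6 MHz, 4.3 MHz, 5.3 MHz, 5.6 MHz}.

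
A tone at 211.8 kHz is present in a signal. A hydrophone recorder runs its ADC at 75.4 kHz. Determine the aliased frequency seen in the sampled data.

211.8 kHz mod fs = 61 kHz.
61 kHz > fs/2 = 37.7 kHz, folds to fs − 61 kHz = 14.4 kHz.

14.4 kHz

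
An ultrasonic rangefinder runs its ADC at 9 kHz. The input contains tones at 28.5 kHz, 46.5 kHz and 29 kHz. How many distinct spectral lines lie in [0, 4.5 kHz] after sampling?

2

fs/2 = 4.5 kHz.
28.5 kHz mod fs = 1.5 kHz.
1.5 kHz ≤ fs/2 = 4.5 kHz, appears at 1.5 kHz.
46.5 kHz mod fs = 1.5 kHz.
1.5 kHz ≤ fs/2 = 4.5 kHz, appears at 1.5 kHz.
29 kHz mod fs = 2 kHz.
2 kHz ≤ fs/2 = 4.5 kHz, appears at 2 kHz.
Distinct values: {1.5 kHz, 2 kHz} → 2.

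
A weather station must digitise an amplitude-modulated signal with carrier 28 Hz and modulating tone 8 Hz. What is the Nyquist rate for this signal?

72 Hz

AM sidebands sit at fc ± fm = 20 Hz and 36 Hz.
Highest-frequency component: 36 Hz.
Nyquist rate = 2 × 36 Hz = 72 Hz.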